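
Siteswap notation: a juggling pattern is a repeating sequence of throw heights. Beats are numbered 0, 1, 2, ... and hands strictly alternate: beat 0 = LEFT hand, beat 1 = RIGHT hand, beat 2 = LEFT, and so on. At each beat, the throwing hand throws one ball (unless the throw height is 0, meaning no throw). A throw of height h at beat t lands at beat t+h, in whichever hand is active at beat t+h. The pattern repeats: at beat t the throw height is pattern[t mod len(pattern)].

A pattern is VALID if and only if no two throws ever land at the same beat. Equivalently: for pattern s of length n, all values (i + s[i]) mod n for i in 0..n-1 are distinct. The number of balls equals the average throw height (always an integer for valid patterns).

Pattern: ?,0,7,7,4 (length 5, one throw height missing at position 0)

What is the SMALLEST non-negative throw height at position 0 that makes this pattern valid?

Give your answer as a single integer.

Answer: 2

Derivation:
i=0: s[i]=? (unknown)
i=1: (1 + 0) mod 5 = 1
i=2: (2 + 7) mod 5 = 4
i=3: (3 + 7) mod 5 = 0
i=4: (4 + 4) mod 5 = 3
Known residues: [0, 1, 3, 4]; need a permutation of 0..4, so missing residue r = 2
Need (0 + s) mod 5 = 2; smallest s = (2 - 0) mod 5 = 2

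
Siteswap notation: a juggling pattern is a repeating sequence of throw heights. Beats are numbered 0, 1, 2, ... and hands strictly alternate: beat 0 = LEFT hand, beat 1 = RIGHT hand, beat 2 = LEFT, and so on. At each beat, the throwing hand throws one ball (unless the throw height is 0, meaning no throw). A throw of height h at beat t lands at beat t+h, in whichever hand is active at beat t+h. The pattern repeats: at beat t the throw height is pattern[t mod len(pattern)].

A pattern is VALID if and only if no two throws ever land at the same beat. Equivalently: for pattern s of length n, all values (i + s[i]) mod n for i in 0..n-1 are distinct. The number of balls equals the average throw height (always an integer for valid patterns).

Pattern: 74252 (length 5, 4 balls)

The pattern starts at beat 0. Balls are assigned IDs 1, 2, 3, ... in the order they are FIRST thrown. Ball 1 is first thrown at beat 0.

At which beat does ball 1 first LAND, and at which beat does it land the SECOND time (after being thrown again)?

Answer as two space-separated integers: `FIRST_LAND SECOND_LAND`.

Beat 0 (L): throw ball1 h=7 -> lands@7:R; in-air after throw: [b1@7:R]
Beat 1 (R): throw ball2 h=4 -> lands@5:R; in-air after throw: [b2@5:R b1@7:R]
Beat 2 (L): throw ball3 h=2 -> lands@4:L; in-air after throw: [b3@4:L b2@5:R b1@7:R]
Beat 3 (R): throw ball4 h=5 -> lands@8:L; in-air after throw: [b3@4:L b2@5:R b1@7:R b4@8:L]
Beat 4 (L): throw ball3 h=2 -> lands@6:L; in-air after throw: [b2@5:R b3@6:L b1@7:R b4@8:L]
Beat 5 (R): throw ball2 h=7 -> lands@12:L; in-air after throw: [b3@6:L b1@7:R b4@8:L b2@12:L]
Beat 6 (L): throw ball3 h=4 -> lands@10:L; in-air after throw: [b1@7:R b4@8:L b3@10:L b2@12:L]
Beat 7 (R): throw ball1 h=2 -> lands@9:R; in-air after throw: [b4@8:L b1@9:R b3@10:L b2@12:L]
Beat 8 (L): throw ball4 h=5 -> lands@13:R; in-air after throw: [b1@9:R b3@10:L b2@12:L b4@13:R]
Beat 9 (R): throw ball1 h=2 -> lands@11:R; in-air after throw: [b3@10:L b1@11:R b2@12:L b4@13:R]
Ball 1: thrown@0 h=7 -> first land @7; rethrown@7 h=2 -> second land @9

Answer: 7 9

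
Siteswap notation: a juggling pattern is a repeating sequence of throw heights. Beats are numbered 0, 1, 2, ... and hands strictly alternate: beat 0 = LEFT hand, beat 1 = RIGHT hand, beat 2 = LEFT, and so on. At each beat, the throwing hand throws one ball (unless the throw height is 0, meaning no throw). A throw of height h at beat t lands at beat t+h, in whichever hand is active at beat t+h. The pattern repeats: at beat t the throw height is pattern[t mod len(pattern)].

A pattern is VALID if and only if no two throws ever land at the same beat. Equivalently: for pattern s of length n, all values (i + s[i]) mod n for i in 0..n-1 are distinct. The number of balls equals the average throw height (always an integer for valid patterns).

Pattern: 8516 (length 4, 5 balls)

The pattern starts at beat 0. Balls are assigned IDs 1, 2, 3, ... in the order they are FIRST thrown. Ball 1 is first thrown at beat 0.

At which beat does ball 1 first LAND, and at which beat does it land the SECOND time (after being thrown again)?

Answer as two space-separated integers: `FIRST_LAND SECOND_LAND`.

Answer: 8 16

Derivation:
Beat 0 (L): throw ball1 h=8 -> lands@8:L; in-air after throw: [b1@8:L]
Beat 1 (R): throw ball2 h=5 -> lands@6:L; in-air after throw: [b2@6:L b1@8:L]
Beat 2 (L): throw ball3 h=1 -> lands@3:R; in-air after throw: [b3@3:R b2@6:L b1@8:L]
Beat 3 (R): throw ball3 h=6 -> lands@9:R; in-air after throw: [b2@6:L b1@8:L b3@9:R]
Beat 4 (L): throw ball4 h=8 -> lands@12:L; in-air after throw: [b2@6:L b1@8:L b3@9:R b4@12:L]
Beat 5 (R): throw ball5 h=5 -> lands@10:L; in-air after throw: [b2@6:L b1@8:L b3@9:R b5@10:L b4@12:L]
Beat 6 (L): throw ball2 h=1 -> lands@7:R; in-air after throw: [b2@7:R b1@8:L b3@9:R b5@10:L b4@12:L]
Beat 7 (R): throw ball2 h=6 -> lands@13:R; in-air after throw: [b1@8:L b3@9:R b5@10:L b4@12:L b2@13:R]
Beat 8 (L): throw ball1 h=8 -> lands@16:L; in-air after throw: [b3@9:R b5@10:L b4@12:L b2@13:R b1@16:L]
Beat 9 (R): throw ball3 h=5 -> lands@14:L; in-air after throw: [b5@10:L b4@12:L b2@13:R b3@14:L b1@16:L]
Beat 10 (L): throw ball5 h=1 -> lands@11:R; in-air after throw: [b5@11:R b4@12:L b2@13:R b3@14:L b1@16:L]
Beat 11 (R): throw ball5 h=6 -> lands@17:R; in-air after throw: [b4@12:L b2@13:R b3@14:L b1@16:L b5@17:R]
Beat 12 (L): throw ball4 h=8 -> lands@20:L; in-air after throw: [b2@13:R b3@14:L b1@16:L b5@17:R b4@20:L]
Beat 13 (R): throw ball2 h=5 -> lands@18:L; in-air after throw: [b3@14:L b1@16:L b5@17:R b2@18:L b4@20:L]
Beat 14 (L): throw ball3 h=1 -> lands@15:R; in-air after throw: [b3@15:R b1@16:L b5@17:R b2@18:L b4@20:L]
Beat 15 (R): throw ball3 h=6 -> lands@21:R; in-air after throw: [b1@16:L b5@17:R b2@18:L b4@20:L b3@21:R]
Beat 16 (L): throw ball1 h=8 -> lands@24:L; in-air after throw: [b5@17:R b2@18:L b4@20:L b3@21:R b1@24:L]
Ball 1: thrown@0 h=8 -> first land @8; rethrown@8 h=8 -> second land @16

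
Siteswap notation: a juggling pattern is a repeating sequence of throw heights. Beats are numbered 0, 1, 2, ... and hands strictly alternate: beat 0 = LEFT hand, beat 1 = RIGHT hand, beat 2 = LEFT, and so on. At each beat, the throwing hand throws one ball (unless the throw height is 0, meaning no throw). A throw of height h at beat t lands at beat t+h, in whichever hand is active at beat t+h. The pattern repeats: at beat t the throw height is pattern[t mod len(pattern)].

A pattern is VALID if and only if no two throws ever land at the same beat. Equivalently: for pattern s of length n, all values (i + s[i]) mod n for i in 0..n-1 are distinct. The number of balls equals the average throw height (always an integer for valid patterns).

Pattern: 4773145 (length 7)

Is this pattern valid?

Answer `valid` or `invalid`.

i=0: (i + s[i]) mod n = (0 + 4) mod 7 = 4
i=1: (i + s[i]) mod n = (1 + 7) mod 7 = 1
i=2: (i + s[i]) mod n = (2 + 7) mod 7 = 2
i=3: (i + s[i]) mod n = (3 + 3) mod 7 = 6
i=4: (i + s[i]) mod n = (4 + 1) mod 7 = 5
i=5: (i + s[i]) mod n = (5 + 4) mod 7 = 2
i=6: (i + s[i]) mod n = (6 + 5) mod 7 = 4
Residues: [4, 1, 2, 6, 5, 2, 4], distinct: False

Answer: invalid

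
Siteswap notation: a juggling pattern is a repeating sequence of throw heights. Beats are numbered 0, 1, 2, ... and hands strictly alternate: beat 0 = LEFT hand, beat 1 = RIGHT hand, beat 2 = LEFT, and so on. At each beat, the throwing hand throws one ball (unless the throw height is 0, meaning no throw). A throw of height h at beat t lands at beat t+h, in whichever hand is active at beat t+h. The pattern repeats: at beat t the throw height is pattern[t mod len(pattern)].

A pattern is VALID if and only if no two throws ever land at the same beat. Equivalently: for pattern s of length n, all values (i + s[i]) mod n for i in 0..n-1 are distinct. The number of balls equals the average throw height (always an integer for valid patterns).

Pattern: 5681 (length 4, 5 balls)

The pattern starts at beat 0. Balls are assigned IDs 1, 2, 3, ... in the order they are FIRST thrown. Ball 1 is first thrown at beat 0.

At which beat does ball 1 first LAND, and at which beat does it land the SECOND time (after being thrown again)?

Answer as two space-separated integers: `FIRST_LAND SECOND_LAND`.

Beat 0 (L): throw ball1 h=5 -> lands@5:R; in-air after throw: [b1@5:R]
Beat 1 (R): throw ball2 h=6 -> lands@7:R; in-air after throw: [b1@5:R b2@7:R]
Beat 2 (L): throw ball3 h=8 -> lands@10:L; in-air after throw: [b1@5:R b2@7:R b3@10:L]
Beat 3 (R): throw ball4 h=1 -> lands@4:L; in-air after throw: [b4@4:L b1@5:R b2@7:R b3@10:L]
Beat 4 (L): throw ball4 h=5 -> lands@9:R; in-air after throw: [b1@5:R b2@7:R b4@9:R b3@10:L]
Beat 5 (R): throw ball1 h=6 -> lands@11:R; in-air after throw: [b2@7:R b4@9:R b3@10:L b1@11:R]
Beat 6 (L): throw ball5 h=8 -> lands@14:L; in-air after throw: [b2@7:R b4@9:R b3@10:L b1@11:R b5@14:L]
Beat 7 (R): throw ball2 h=1 -> lands@8:L; in-air after throw: [b2@8:L b4@9:R b3@10:L b1@11:R b5@14:L]
Beat 8 (L): throw ball2 h=5 -> lands@13:R; in-air after throw: [b4@9:R b3@10:L b1@11:R b2@13:R b5@14:L]
Beat 9 (R): throw ball4 h=6 -> lands@15:R; in-air after throw: [b3@10:L b1@11:R b2@13:R b5@14:L b4@15:R]
Beat 10 (L): throw ball3 h=8 -> lands@18:L; in-air after throw: [b1@11:R b2@13:R b5@14:L b4@15:R b3@18:L]
Beat 11 (R): throw ball1 h=1 -> lands@12:L; in-air after throw: [b1@12:L b2@13:R b5@14:L b4@15:R b3@18:L]
Ball 1: thrown@0 h=5 -> first land @5; rethrown@5 h=6 -> second land @11

Answer: 5 11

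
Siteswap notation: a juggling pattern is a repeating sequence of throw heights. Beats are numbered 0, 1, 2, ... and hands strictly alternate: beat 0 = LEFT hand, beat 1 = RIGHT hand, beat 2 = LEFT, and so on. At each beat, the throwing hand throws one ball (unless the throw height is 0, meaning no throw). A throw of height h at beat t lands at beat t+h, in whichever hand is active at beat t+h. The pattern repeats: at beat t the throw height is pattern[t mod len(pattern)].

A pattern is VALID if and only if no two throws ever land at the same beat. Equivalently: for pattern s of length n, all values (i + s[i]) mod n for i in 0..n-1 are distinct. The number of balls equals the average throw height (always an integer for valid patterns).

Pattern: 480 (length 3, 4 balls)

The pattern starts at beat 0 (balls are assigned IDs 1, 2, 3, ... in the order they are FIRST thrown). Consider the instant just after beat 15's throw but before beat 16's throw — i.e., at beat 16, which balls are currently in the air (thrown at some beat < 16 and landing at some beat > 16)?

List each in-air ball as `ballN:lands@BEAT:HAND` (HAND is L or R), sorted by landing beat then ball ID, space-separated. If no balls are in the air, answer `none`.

Beat 0 (L): throw ball1 h=4 -> lands@4:L; in-air after throw: [b1@4:L]
Beat 1 (R): throw ball2 h=8 -> lands@9:R; in-air after throw: [b1@4:L b2@9:R]
Beat 3 (R): throw ball3 h=4 -> lands@7:R; in-air after throw: [b1@4:L b3@7:R b2@9:R]
Beat 4 (L): throw ball1 h=8 -> lands@12:L; in-air after throw: [b3@7:R b2@9:R b1@12:L]
Beat 6 (L): throw ball4 h=4 -> lands@10:L; in-air after throw: [b3@7:R b2@9:R b4@10:L b1@12:L]
Beat 7 (R): throw ball3 h=8 -> lands@15:R; in-air after throw: [b2@9:R b4@10:L b1@12:L b3@15:R]
Beat 9 (R): throw ball2 h=4 -> lands@13:R; in-air after throw: [b4@10:L b1@12:L b2@13:R b3@15:R]
Beat 10 (L): throw ball4 h=8 -> lands@18:L; in-air after throw: [b1@12:L b2@13:R b3@15:R b4@18:L]
Beat 12 (L): throw ball1 h=4 -> lands@16:L; in-air after throw: [b2@13:R b3@15:R b1@16:L b4@18:L]
Beat 13 (R): throw ball2 h=8 -> lands@21:R; in-air after throw: [b3@15:R b1@16:L b4@18:L b2@21:R]
Beat 15 (R): throw ball3 h=4 -> lands@19:R; in-air after throw: [b1@16:L b4@18:L b3@19:R b2@21:R]
Beat 16 (L): throw ball1 h=8 -> lands@24:L; in-air after throw: [b4@18:L b3@19:R b2@21:R b1@24:L]

Answer: ball4:lands@18:L ball3:lands@19:R ball2:lands@21:R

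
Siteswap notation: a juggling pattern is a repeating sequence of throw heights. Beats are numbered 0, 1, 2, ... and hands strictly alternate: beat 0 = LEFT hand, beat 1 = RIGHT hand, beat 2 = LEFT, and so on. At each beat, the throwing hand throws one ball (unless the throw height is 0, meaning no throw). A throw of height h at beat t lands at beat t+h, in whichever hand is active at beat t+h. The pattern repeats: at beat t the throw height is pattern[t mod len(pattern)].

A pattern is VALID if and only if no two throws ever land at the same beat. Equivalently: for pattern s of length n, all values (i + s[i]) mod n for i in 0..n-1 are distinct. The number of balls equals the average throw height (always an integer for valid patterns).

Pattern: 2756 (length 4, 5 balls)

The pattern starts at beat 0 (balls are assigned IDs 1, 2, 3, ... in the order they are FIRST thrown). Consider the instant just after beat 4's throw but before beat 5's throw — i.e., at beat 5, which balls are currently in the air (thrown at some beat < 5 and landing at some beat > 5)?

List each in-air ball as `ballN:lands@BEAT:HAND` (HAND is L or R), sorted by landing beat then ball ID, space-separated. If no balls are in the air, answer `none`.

Beat 0 (L): throw ball1 h=2 -> lands@2:L; in-air after throw: [b1@2:L]
Beat 1 (R): throw ball2 h=7 -> lands@8:L; in-air after throw: [b1@2:L b2@8:L]
Beat 2 (L): throw ball1 h=5 -> lands@7:R; in-air after throw: [b1@7:R b2@8:L]
Beat 3 (R): throw ball3 h=6 -> lands@9:R; in-air after throw: [b1@7:R b2@8:L b3@9:R]
Beat 4 (L): throw ball4 h=2 -> lands@6:L; in-air after throw: [b4@6:L b1@7:R b2@8:L b3@9:R]
Beat 5 (R): throw ball5 h=7 -> lands@12:L; in-air after throw: [b4@6:L b1@7:R b2@8:L b3@9:R b5@12:L]

Answer: ball4:lands@6:L ball1:lands@7:R ball2:lands@8:L ball3:lands@9:R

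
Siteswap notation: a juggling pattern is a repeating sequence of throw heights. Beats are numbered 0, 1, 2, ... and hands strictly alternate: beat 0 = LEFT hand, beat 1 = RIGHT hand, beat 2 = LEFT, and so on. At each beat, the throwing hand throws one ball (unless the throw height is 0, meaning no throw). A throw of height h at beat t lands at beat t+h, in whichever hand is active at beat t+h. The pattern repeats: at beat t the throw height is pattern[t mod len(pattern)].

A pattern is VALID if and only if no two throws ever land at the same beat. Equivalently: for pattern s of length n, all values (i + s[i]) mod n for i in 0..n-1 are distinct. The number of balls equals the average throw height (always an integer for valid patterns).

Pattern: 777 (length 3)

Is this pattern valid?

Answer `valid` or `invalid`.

Answer: valid

Derivation:
i=0: (i + s[i]) mod n = (0 + 7) mod 3 = 1
i=1: (i + s[i]) mod n = (1 + 7) mod 3 = 2
i=2: (i + s[i]) mod n = (2 + 7) mod 3 = 0
Residues: [1, 2, 0], distinct: True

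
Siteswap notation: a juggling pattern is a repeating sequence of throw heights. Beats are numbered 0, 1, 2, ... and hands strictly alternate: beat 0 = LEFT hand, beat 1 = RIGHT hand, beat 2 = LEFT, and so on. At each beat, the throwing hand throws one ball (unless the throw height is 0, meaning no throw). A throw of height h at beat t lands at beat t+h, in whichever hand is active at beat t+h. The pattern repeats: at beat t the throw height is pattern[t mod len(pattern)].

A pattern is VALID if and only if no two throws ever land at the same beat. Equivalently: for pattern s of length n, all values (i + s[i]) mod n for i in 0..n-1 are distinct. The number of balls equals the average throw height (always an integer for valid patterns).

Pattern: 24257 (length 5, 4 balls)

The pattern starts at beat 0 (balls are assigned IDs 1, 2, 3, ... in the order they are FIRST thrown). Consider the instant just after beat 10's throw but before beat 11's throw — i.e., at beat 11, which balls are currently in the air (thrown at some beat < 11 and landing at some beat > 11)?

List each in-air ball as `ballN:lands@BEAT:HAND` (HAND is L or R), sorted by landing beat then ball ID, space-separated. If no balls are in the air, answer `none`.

Beat 0 (L): throw ball1 h=2 -> lands@2:L; in-air after throw: [b1@2:L]
Beat 1 (R): throw ball2 h=4 -> lands@5:R; in-air after throw: [b1@2:L b2@5:R]
Beat 2 (L): throw ball1 h=2 -> lands@4:L; in-air after throw: [b1@4:L b2@5:R]
Beat 3 (R): throw ball3 h=5 -> lands@8:L; in-air after throw: [b1@4:L b2@5:R b3@8:L]
Beat 4 (L): throw ball1 h=7 -> lands@11:R; in-air after throw: [b2@5:R b3@8:L b1@11:R]
Beat 5 (R): throw ball2 h=2 -> lands@7:R; in-air after throw: [b2@7:R b3@8:L b1@11:R]
Beat 6 (L): throw ball4 h=4 -> lands@10:L; in-air after throw: [b2@7:R b3@8:L b4@10:L b1@11:R]
Beat 7 (R): throw ball2 h=2 -> lands@9:R; in-air after throw: [b3@8:L b2@9:R b4@10:L b1@11:R]
Beat 8 (L): throw ball3 h=5 -> lands@13:R; in-air after throw: [b2@9:R b4@10:L b1@11:R b3@13:R]
Beat 9 (R): throw ball2 h=7 -> lands@16:L; in-air after throw: [b4@10:L b1@11:R b3@13:R b2@16:L]
Beat 10 (L): throw ball4 h=2 -> lands@12:L; in-air after throw: [b1@11:R b4@12:L b3@13:R b2@16:L]
Beat 11 (R): throw ball1 h=4 -> lands@15:R; in-air after throw: [b4@12:L b3@13:R b1@15:R b2@16:L]

Answer: ball4:lands@12:L ball3:lands@13:R ball2:lands@16:L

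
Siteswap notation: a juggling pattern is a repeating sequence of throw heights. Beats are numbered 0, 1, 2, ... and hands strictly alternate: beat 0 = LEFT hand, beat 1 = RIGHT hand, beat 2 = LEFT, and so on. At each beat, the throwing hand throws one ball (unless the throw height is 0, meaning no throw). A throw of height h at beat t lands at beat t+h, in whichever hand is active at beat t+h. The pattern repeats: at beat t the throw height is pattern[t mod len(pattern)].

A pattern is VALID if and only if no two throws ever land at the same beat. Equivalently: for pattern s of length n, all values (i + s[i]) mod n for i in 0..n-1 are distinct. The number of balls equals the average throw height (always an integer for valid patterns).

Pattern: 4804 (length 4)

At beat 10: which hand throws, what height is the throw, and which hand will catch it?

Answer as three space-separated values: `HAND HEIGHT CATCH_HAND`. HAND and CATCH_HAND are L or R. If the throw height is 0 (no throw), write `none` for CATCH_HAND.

Answer: L 0 none

Derivation:
Beat 10: 10 mod 2 = 0, so hand = L
Throw height = pattern[10 mod 4] = pattern[2] = 0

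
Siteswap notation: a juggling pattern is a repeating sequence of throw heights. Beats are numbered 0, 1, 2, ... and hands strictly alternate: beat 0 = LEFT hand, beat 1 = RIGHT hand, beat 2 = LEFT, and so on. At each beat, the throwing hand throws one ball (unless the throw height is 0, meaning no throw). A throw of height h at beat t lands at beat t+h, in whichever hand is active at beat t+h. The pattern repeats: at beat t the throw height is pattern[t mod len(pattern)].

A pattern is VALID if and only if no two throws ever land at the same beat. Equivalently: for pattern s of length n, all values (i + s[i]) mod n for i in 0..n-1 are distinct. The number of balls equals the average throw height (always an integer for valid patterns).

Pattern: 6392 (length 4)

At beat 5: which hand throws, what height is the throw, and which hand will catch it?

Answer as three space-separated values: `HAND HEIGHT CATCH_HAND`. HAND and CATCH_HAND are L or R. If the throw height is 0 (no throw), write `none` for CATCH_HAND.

Answer: R 3 L

Derivation:
Beat 5: 5 mod 2 = 1, so hand = R
Throw height = pattern[5 mod 4] = pattern[1] = 3
Lands at beat 5+3=8, 8 mod 2 = 0, so catch hand = L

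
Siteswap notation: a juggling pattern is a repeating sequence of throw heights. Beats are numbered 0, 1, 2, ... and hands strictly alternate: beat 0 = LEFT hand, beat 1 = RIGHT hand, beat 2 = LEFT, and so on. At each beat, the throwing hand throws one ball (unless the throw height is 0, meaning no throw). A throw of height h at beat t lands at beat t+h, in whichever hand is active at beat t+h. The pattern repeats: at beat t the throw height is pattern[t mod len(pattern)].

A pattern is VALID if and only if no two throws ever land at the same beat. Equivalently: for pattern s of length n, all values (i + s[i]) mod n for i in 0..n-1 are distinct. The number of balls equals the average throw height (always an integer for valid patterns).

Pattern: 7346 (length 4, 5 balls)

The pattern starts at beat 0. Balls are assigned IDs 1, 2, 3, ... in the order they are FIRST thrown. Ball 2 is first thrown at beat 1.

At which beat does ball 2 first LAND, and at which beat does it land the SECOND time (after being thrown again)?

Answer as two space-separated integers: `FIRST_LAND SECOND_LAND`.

Beat 0 (L): throw ball1 h=7 -> lands@7:R; in-air after throw: [b1@7:R]
Beat 1 (R): throw ball2 h=3 -> lands@4:L; in-air after throw: [b2@4:L b1@7:R]
Beat 2 (L): throw ball3 h=4 -> lands@6:L; in-air after throw: [b2@4:L b3@6:L b1@7:R]
Beat 3 (R): throw ball4 h=6 -> lands@9:R; in-air after throw: [b2@4:L b3@6:L b1@7:R b4@9:R]
Beat 4 (L): throw ball2 h=7 -> lands@11:R; in-air after throw: [b3@6:L b1@7:R b4@9:R b2@11:R]
Beat 5 (R): throw ball5 h=3 -> lands@8:L; in-air after throw: [b3@6:L b1@7:R b5@8:L b4@9:R b2@11:R]
Beat 6 (L): throw ball3 h=4 -> lands@10:L; in-air after throw: [b1@7:R b5@8:L b4@9:R b3@10:L b2@11:R]
Beat 7 (R): throw ball1 h=6 -> lands@13:R; in-air after throw: [b5@8:L b4@9:R b3@10:L b2@11:R b1@13:R]
Beat 8 (L): throw ball5 h=7 -> lands@15:R; in-air after throw: [b4@9:R b3@10:L b2@11:R b1@13:R b5@15:R]
Beat 9 (R): throw ball4 h=3 -> lands@12:L; in-air after throw: [b3@10:L b2@11:R b4@12:L b1@13:R b5@15:R]
Beat 10 (L): throw ball3 h=4 -> lands@14:L; in-air after throw: [b2@11:R b4@12:L b1@13:R b3@14:L b5@15:R]
Beat 11 (R): throw ball2 h=6 -> lands@17:R; in-air after throw: [b4@12:L b1@13:R b3@14:L b5@15:R b2@17:R]
Ball 2: thrown@1 h=3 -> first land @4; rethrown@4 h=7 -> second land @11

Answer: 4 11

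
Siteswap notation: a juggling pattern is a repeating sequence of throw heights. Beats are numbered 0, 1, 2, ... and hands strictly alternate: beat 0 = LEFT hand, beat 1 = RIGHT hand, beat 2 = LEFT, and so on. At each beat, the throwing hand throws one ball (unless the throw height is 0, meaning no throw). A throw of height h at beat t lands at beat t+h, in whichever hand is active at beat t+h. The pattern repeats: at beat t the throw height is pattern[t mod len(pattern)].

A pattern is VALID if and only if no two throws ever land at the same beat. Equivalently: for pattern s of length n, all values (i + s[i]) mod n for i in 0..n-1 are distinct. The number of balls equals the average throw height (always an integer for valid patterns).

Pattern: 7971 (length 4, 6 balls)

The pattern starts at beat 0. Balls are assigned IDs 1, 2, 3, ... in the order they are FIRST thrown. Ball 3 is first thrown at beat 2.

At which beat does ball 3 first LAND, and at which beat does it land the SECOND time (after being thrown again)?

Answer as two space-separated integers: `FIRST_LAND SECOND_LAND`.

Beat 0 (L): throw ball1 h=7 -> lands@7:R; in-air after throw: [b1@7:R]
Beat 1 (R): throw ball2 h=9 -> lands@10:L; in-air after throw: [b1@7:R b2@10:L]
Beat 2 (L): throw ball3 h=7 -> lands@9:R; in-air after throw: [b1@7:R b3@9:R b2@10:L]
Beat 3 (R): throw ball4 h=1 -> lands@4:L; in-air after throw: [b4@4:L b1@7:R b3@9:R b2@10:L]
Beat 4 (L): throw ball4 h=7 -> lands@11:R; in-air after throw: [b1@7:R b3@9:R b2@10:L b4@11:R]
Beat 5 (R): throw ball5 h=9 -> lands@14:L; in-air after throw: [b1@7:R b3@9:R b2@10:L b4@11:R b5@14:L]
Beat 6 (L): throw ball6 h=7 -> lands@13:R; in-air after throw: [b1@7:R b3@9:R b2@10:L b4@11:R b6@13:R b5@14:L]
Beat 7 (R): throw ball1 h=1 -> lands@8:L; in-air after throw: [b1@8:L b3@9:R b2@10:L b4@11:R b6@13:R b5@14:L]
Beat 8 (L): throw ball1 h=7 -> lands@15:R; in-air after throw: [b3@9:R b2@10:L b4@11:R b6@13:R b5@14:L b1@15:R]
Beat 9 (R): throw ball3 h=9 -> lands@18:L; in-air after throw: [b2@10:L b4@11:R b6@13:R b5@14:L b1@15:R b3@18:L]
Beat 10 (L): throw ball2 h=7 -> lands@17:R; in-air after throw: [b4@11:R b6@13:R b5@14:L b1@15:R b2@17:R b3@18:L]
Beat 11 (R): throw ball4 h=1 -> lands@12:L; in-air after throw: [b4@12:L b6@13:R b5@14:L b1@15:R b2@17:R b3@18:L]
Beat 12 (L): throw ball4 h=7 -> lands@19:R; in-air after throw: [b6@13:R b5@14:L b1@15:R b2@17:R b3@18:L b4@19:R]
Beat 13 (R): throw ball6 h=9 -> lands@22:L; in-air after throw: [b5@14:L b1@15:R b2@17:R b3@18:L b4@19:R b6@22:L]
Beat 14 (L): throw ball5 h=7 -> lands@21:R; in-air after throw: [b1@15:R b2@17:R b3@18:L b4@19:R b5@21:R b6@22:L]
Beat 15 (R): throw ball1 h=1 -> lands@16:L; in-air after throw: [b1@16:L b2@17:R b3@18:L b4@19:R b5@21:R b6@22:L]
Beat 16 (L): throw ball1 h=7 -> lands@23:R; in-air after throw: [b2@17:R b3@18:L b4@19:R b5@21:R b6@22:L b1@23:R]
Beat 17 (R): throw ball2 h=9 -> lands@26:L; in-air after throw: [b3@18:L b4@19:R b5@21:R b6@22:L b1@23:R b2@26:L]
Beat 18 (L): throw ball3 h=7 -> lands@25:R; in-air after throw: [b4@19:R b5@21:R b6@22:L b1@23:R b3@25:R b2@26:L]
Ball 3: thrown@2 h=7 -> first land @9; rethrown@9 h=9 -> second land @18

Answer: 9 18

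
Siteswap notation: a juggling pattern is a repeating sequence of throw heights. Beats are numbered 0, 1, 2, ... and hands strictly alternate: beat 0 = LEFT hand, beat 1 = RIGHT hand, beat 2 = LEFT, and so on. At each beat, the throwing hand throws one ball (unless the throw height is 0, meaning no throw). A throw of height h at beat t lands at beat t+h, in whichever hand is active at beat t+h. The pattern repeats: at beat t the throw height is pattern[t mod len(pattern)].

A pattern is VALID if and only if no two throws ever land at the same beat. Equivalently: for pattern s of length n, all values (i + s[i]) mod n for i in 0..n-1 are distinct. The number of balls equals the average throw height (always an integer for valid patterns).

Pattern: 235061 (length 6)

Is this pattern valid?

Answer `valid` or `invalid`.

i=0: (i + s[i]) mod n = (0 + 2) mod 6 = 2
i=1: (i + s[i]) mod n = (1 + 3) mod 6 = 4
i=2: (i + s[i]) mod n = (2 + 5) mod 6 = 1
i=3: (i + s[i]) mod n = (3 + 0) mod 6 = 3
i=4: (i + s[i]) mod n = (4 + 6) mod 6 = 4
i=5: (i + s[i]) mod n = (5 + 1) mod 6 = 0
Residues: [2, 4, 1, 3, 4, 0], distinct: False

Answer: invalid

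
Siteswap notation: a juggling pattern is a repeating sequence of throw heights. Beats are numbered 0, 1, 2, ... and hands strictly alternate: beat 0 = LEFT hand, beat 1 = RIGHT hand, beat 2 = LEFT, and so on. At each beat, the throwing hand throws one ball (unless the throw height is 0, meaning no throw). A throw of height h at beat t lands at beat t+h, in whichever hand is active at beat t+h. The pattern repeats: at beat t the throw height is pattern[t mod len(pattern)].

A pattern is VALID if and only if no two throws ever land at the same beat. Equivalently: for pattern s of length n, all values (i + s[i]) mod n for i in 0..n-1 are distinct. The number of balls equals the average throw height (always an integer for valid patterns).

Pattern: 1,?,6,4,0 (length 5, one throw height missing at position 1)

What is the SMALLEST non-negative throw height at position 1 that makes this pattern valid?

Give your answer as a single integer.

Answer: 4

Derivation:
i=0: (0 + 1) mod 5 = 1
i=1: s[i]=? (unknown)
i=2: (2 + 6) mod 5 = 3
i=3: (3 + 4) mod 5 = 2
i=4: (4 + 0) mod 5 = 4
Known residues: [1, 2, 3, 4]; need a permutation of 0..4, so missing residue r = 0
Need (1 + s) mod 5 = 0; smallest s = (0 - 1) mod 5 = 4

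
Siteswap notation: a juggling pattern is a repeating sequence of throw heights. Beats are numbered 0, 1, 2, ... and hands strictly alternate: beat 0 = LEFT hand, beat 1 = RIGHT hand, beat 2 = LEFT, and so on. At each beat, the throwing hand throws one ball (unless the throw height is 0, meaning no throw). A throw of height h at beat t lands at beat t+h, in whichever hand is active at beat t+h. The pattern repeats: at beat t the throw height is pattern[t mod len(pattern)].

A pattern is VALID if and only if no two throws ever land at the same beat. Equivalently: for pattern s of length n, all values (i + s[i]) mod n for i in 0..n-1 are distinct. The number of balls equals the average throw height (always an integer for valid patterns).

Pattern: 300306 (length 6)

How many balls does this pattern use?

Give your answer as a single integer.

Answer: 2

Derivation:
Pattern = [3, 0, 0, 3, 0, 6], length n = 6
  position 0: throw height = 3, running sum = 3
  position 1: throw height = 0, running sum = 3
  position 2: throw height = 0, running sum = 3
  position 3: throw height = 3, running sum = 6
  position 4: throw height = 0, running sum = 6
  position 5: throw height = 6, running sum = 12
Total sum = 12; balls = sum / n = 12 / 6 = 2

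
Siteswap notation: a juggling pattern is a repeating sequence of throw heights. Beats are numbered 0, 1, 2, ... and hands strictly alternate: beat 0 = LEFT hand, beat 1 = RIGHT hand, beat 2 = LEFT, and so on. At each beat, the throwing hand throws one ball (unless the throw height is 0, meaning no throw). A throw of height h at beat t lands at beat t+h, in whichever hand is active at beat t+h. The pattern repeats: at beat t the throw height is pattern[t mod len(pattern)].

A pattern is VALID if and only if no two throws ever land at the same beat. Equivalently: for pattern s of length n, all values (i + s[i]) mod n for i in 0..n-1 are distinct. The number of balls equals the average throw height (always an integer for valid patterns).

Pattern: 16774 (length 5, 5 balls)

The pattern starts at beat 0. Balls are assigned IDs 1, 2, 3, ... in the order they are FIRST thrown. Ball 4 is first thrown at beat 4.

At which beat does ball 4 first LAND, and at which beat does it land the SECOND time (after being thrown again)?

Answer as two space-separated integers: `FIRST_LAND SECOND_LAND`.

Beat 0 (L): throw ball1 h=1 -> lands@1:R; in-air after throw: [b1@1:R]
Beat 1 (R): throw ball1 h=6 -> lands@7:R; in-air after throw: [b1@7:R]
Beat 2 (L): throw ball2 h=7 -> lands@9:R; in-air after throw: [b1@7:R b2@9:R]
Beat 3 (R): throw ball3 h=7 -> lands@10:L; in-air after throw: [b1@7:R b2@9:R b3@10:L]
Beat 4 (L): throw ball4 h=4 -> lands@8:L; in-air after throw: [b1@7:R b4@8:L b2@9:R b3@10:L]
Beat 5 (R): throw ball5 h=1 -> lands@6:L; in-air after throw: [b5@6:L b1@7:R b4@8:L b2@9:R b3@10:L]
Beat 6 (L): throw ball5 h=6 -> lands@12:L; in-air after throw: [b1@7:R b4@8:L b2@9:R b3@10:L b5@12:L]
Beat 7 (R): throw ball1 h=7 -> lands@14:L; in-air after throw: [b4@8:L b2@9:R b3@10:L b5@12:L b1@14:L]
Beat 8 (L): throw ball4 h=7 -> lands@15:R; in-air after throw: [b2@9:R b3@10:L b5@12:L b1@14:L b4@15:R]
Beat 9 (R): throw ball2 h=4 -> lands@13:R; in-air after throw: [b3@10:L b5@12:L b2@13:R b1@14:L b4@15:R]
Beat 10 (L): throw ball3 h=1 -> lands@11:R; in-air after throw: [b3@11:R b5@12:L b2@13:R b1@14:L b4@15:R]
Beat 11 (R): throw ball3 h=6 -> lands@17:R; in-air after throw: [b5@12:L b2@13:R b1@14:L b4@15:R b3@17:R]
Beat 12 (L): throw ball5 h=7 -> lands@19:R; in-air after throw: [b2@13:R b1@14:L b4@15:R b3@17:R b5@19:R]
Ball 4: thrown@4 h=4 -> first land @8; rethrown@8 h=7 -> second land @15

Answer: 8 15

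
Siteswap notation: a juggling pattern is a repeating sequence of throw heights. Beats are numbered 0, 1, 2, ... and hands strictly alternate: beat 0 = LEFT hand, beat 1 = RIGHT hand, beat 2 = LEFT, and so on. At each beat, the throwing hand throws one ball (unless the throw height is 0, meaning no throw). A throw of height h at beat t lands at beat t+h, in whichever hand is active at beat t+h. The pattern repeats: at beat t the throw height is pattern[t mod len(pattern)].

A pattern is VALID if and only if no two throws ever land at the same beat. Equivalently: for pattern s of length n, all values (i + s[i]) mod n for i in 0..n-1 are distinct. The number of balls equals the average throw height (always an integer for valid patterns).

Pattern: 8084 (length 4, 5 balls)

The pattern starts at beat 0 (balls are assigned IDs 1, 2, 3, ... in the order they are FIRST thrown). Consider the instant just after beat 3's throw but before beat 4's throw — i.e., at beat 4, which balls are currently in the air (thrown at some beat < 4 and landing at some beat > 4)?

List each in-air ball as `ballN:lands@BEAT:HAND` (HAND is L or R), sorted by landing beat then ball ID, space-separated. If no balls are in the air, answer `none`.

Beat 0 (L): throw ball1 h=8 -> lands@8:L; in-air after throw: [b1@8:L]
Beat 2 (L): throw ball2 h=8 -> lands@10:L; in-air after throw: [b1@8:L b2@10:L]
Beat 3 (R): throw ball3 h=4 -> lands@7:R; in-air after throw: [b3@7:R b1@8:L b2@10:L]
Beat 4 (L): throw ball4 h=8 -> lands@12:L; in-air after throw: [b3@7:R b1@8:L b2@10:L b4@12:L]

Answer: ball3:lands@7:R ball1:lands@8:L ball2:lands@10:L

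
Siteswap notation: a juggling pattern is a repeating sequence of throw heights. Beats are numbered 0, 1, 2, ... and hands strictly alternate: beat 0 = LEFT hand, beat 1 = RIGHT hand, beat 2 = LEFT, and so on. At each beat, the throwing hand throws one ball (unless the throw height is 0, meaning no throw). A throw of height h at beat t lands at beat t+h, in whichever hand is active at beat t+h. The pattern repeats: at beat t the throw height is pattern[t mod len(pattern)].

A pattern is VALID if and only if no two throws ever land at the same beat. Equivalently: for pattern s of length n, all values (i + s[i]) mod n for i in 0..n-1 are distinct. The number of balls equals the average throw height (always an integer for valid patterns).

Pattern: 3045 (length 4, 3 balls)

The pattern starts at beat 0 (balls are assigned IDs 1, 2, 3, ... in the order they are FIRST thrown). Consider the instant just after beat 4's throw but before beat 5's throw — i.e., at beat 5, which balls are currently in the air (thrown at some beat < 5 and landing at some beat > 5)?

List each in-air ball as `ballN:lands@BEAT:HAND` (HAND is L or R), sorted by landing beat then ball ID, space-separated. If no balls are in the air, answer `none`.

Beat 0 (L): throw ball1 h=3 -> lands@3:R; in-air after throw: [b1@3:R]
Beat 2 (L): throw ball2 h=4 -> lands@6:L; in-air after throw: [b1@3:R b2@6:L]
Beat 3 (R): throw ball1 h=5 -> lands@8:L; in-air after throw: [b2@6:L b1@8:L]
Beat 4 (L): throw ball3 h=3 -> lands@7:R; in-air after throw: [b2@6:L b3@7:R b1@8:L]

Answer: ball2:lands@6:L ball3:lands@7:R ball1:lands@8:L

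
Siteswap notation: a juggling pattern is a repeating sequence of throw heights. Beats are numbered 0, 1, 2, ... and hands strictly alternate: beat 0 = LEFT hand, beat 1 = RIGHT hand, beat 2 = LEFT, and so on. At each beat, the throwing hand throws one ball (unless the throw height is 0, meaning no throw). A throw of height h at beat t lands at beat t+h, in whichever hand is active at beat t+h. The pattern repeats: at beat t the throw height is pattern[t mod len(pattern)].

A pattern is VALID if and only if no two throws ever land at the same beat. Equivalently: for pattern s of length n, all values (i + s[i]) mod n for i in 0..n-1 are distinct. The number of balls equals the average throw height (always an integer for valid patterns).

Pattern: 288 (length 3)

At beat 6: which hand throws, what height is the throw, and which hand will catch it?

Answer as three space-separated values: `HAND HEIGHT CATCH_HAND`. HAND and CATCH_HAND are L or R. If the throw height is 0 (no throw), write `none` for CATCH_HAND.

Beat 6: 6 mod 2 = 0, so hand = L
Throw height = pattern[6 mod 3] = pattern[0] = 2
Lands at beat 6+2=8, 8 mod 2 = 0, so catch hand = L

Answer: L 2 L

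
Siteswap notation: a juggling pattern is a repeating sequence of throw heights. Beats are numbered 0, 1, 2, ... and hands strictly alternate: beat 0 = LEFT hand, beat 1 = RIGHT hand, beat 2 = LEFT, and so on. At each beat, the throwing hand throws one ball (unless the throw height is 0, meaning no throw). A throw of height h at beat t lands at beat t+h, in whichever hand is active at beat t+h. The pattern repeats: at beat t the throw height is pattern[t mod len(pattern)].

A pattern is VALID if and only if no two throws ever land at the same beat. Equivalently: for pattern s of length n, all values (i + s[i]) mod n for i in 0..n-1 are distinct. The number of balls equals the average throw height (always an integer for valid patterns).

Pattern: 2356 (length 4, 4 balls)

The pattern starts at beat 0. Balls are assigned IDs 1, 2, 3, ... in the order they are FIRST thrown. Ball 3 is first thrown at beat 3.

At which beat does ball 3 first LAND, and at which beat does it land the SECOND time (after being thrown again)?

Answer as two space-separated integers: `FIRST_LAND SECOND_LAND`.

Beat 0 (L): throw ball1 h=2 -> lands@2:L; in-air after throw: [b1@2:L]
Beat 1 (R): throw ball2 h=3 -> lands@4:L; in-air after throw: [b1@2:L b2@4:L]
Beat 2 (L): throw ball1 h=5 -> lands@7:R; in-air after throw: [b2@4:L b1@7:R]
Beat 3 (R): throw ball3 h=6 -> lands@9:R; in-air after throw: [b2@4:L b1@7:R b3@9:R]
Beat 4 (L): throw ball2 h=2 -> lands@6:L; in-air after throw: [b2@6:L b1@7:R b3@9:R]
Beat 5 (R): throw ball4 h=3 -> lands@8:L; in-air after throw: [b2@6:L b1@7:R b4@8:L b3@9:R]
Beat 6 (L): throw ball2 h=5 -> lands@11:R; in-air after throw: [b1@7:R b4@8:L b3@9:R b2@11:R]
Beat 7 (R): throw ball1 h=6 -> lands@13:R; in-air after throw: [b4@8:L b3@9:R b2@11:R b1@13:R]
Beat 8 (L): throw ball4 h=2 -> lands@10:L; in-air after throw: [b3@9:R b4@10:L b2@11:R b1@13:R]
Beat 9 (R): throw ball3 h=3 -> lands@12:L; in-air after throw: [b4@10:L b2@11:R b3@12:L b1@13:R]
Beat 10 (L): throw ball4 h=5 -> lands@15:R; in-air after throw: [b2@11:R b3@12:L b1@13:R b4@15:R]
Beat 11 (R): throw ball2 h=6 -> lands@17:R; in-air after throw: [b3@12:L b1@13:R b4@15:R b2@17:R]
Beat 12 (L): throw ball3 h=2 -> lands@14:L; in-air after throw: [b1@13:R b3@14:L b4@15:R b2@17:R]
Ball 3: thrown@3 h=6 -> first land @9; rethrown@9 h=3 -> second land @12

Answer: 9 12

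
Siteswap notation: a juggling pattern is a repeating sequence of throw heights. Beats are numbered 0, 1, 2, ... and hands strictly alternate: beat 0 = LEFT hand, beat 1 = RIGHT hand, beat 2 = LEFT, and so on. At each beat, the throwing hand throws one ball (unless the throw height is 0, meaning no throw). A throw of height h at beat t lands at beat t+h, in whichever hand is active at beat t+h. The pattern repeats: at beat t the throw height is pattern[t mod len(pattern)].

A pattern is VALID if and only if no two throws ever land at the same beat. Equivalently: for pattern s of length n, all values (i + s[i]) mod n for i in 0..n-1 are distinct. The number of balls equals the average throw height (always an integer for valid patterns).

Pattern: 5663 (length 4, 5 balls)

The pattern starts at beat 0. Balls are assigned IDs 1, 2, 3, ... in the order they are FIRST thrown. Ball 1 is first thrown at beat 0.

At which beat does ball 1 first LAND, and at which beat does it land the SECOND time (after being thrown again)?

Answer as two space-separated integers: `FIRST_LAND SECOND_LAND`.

Beat 0 (L): throw ball1 h=5 -> lands@5:R; in-air after throw: [b1@5:R]
Beat 1 (R): throw ball2 h=6 -> lands@7:R; in-air after throw: [b1@5:R b2@7:R]
Beat 2 (L): throw ball3 h=6 -> lands@8:L; in-air after throw: [b1@5:R b2@7:R b3@8:L]
Beat 3 (R): throw ball4 h=3 -> lands@6:L; in-air after throw: [b1@5:R b4@6:L b2@7:R b3@8:L]
Beat 4 (L): throw ball5 h=5 -> lands@9:R; in-air after throw: [b1@5:R b4@6:L b2@7:R b3@8:L b5@9:R]
Beat 5 (R): throw ball1 h=6 -> lands@11:R; in-air after throw: [b4@6:L b2@7:R b3@8:L b5@9:R b1@11:R]
Beat 6 (L): throw ball4 h=6 -> lands@12:L; in-air after throw: [b2@7:R b3@8:L b5@9:R b1@11:R b4@12:L]
Beat 7 (R): throw ball2 h=3 -> lands@10:L; in-air after throw: [b3@8:L b5@9:R b2@10:L b1@11:R b4@12:L]
Beat 8 (L): throw ball3 h=5 -> lands@13:R; in-air after throw: [b5@9:R b2@10:L b1@11:R b4@12:L b3@13:R]
Beat 9 (R): throw ball5 h=6 -> lands@15:R; in-air after throw: [b2@10:L b1@11:R b4@12:L b3@13:R b5@15:R]
Beat 10 (L): throw ball2 h=6 -> lands@16:L; in-air after throw: [b1@11:R b4@12:L b3@13:R b5@15:R b2@16:L]
Beat 11 (R): throw ball1 h=3 -> lands@14:L; in-air after throw: [b4@12:L b3@13:R b1@14:L b5@15:R b2@16:L]
Ball 1: thrown@0 h=5 -> first land @5; rethrown@5 h=6 -> second land @11

Answer: 5 11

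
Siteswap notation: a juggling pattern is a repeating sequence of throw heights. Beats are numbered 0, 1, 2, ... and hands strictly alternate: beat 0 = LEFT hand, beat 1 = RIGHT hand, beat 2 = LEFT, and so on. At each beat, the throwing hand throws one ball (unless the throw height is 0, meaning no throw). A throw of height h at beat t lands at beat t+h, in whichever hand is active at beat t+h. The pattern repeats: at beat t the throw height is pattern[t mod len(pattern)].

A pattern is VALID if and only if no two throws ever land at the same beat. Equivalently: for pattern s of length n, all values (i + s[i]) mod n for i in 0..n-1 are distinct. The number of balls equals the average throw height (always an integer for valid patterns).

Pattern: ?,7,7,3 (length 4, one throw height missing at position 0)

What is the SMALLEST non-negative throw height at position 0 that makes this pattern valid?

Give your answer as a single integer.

i=0: s[i]=? (unknown)
i=1: (1 + 7) mod 4 = 0
i=2: (2 + 7) mod 4 = 1
i=3: (3 + 3) mod 4 = 2
Known residues: [0, 1, 2]; need a permutation of 0..3, so missing residue r = 3
Need (0 + s) mod 4 = 3; smallest s = (3 - 0) mod 4 = 3

Answer: 3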